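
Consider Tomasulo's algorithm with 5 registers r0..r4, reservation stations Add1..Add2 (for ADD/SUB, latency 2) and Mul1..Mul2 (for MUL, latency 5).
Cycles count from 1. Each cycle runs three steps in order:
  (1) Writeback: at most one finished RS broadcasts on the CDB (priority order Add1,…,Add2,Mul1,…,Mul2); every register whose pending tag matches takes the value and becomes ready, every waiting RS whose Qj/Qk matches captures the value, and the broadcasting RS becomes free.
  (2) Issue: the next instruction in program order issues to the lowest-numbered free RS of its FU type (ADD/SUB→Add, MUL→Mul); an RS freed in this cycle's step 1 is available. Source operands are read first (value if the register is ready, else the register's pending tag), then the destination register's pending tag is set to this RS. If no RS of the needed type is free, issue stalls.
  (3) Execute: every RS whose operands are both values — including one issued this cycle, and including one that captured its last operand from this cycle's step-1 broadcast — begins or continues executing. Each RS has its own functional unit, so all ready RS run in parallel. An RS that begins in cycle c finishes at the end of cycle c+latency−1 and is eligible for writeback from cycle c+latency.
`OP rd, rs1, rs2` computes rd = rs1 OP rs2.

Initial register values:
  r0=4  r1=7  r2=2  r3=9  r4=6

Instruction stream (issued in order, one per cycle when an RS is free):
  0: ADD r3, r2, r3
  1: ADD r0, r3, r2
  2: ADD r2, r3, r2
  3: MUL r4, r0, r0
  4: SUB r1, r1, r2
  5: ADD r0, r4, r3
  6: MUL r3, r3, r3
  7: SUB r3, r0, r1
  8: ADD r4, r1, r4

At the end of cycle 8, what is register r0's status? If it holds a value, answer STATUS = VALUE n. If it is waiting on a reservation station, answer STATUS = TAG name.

STATUS = TAG Add2

  c1: issue ADD r3<-Add1  regs: r0:4,r1:7,r2:2,r3:Add1,r4:6
  c2: issue ADD r0<-Add2  regs: r0:Add2,r1:7,r2:2,r3:Add1,r4:6
  c3: CDB Add1=11; issue ADD r2<-Add1  regs: r0:Add2,r1:7,r2:Add1,r3:11,r4:6
  c4: issue MUL r4<-Mul1  regs: r0:Add2,r1:7,r2:Add1,r3:11,r4:Mul1
  c5: CDB Add1=13; issue SUB r1<-Add1  regs: r0:Add2,r1:Add1,r2:13,r3:11,r4:Mul1
  c6: CDB Add2=13; issue ADD r0<-Add2  regs: r0:Add2,r1:Add1,r2:13,r3:11,r4:Mul1
  c7: CDB Add1=-6; issue MUL r3<-Mul2  regs: r0:Add2,r1:-6,r2:13,r3:Mul2,r4:Mul1
  c8: issue SUB r3<-Add1  regs: r0:Add2,r1:-6,r2:13,r3:Add1,r4:Mul1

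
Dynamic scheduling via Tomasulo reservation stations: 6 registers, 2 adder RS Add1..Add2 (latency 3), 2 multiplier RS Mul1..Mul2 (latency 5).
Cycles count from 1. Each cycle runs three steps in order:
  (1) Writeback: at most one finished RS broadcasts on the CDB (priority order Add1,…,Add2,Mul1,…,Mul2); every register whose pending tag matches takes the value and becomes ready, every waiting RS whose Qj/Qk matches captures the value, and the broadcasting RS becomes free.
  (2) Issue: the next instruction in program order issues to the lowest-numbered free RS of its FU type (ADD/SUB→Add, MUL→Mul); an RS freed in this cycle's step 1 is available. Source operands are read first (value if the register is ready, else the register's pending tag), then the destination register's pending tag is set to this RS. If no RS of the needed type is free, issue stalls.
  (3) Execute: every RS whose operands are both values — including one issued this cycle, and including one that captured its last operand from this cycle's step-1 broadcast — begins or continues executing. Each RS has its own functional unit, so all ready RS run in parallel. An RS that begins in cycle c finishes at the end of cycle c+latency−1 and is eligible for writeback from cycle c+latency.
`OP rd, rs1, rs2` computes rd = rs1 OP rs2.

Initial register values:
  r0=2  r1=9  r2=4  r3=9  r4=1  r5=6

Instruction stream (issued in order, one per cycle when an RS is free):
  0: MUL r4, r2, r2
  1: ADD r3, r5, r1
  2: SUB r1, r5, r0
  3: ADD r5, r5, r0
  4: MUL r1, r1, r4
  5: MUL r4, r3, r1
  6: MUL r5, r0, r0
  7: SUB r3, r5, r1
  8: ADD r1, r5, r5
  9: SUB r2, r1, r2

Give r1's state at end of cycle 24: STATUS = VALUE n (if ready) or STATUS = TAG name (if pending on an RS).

cycle 1: issue MUL r4<-Mul1 // r0:2,r1:9,r2:4,r3:9,r4:Mul1,r5:6
cycle 2: issue ADD r3<-Add1 // r0:2,r1:9,r2:4,r3:Add1,r4:Mul1,r5:6
cycle 3: issue SUB r1<-Add2 // r0:2,r1:Add2,r2:4,r3:Add1,r4:Mul1,r5:6
cycle 4: stall // r0:2,r1:Add2,r2:4,r3:Add1,r4:Mul1,r5:6
cycle 5: CDB Add1=15; issue ADD r5<-Add1 // r0:2,r1:Add2,r2:4,r3:15,r4:Mul1,r5:Add1
cycle 6: CDB Add2=4; issue MUL r1<-Mul2 // r0:2,r1:Mul2,r2:4,r3:15,r4:Mul1,r5:Add1
cycle 7: CDB Mul1=16; issue MUL r4<-Mul1 // r0:2,r1:Mul2,r2:4,r3:15,r4:Mul1,r5:Add1
cycle 8: CDB Add1=8; stall // r0:2,r1:Mul2,r2:4,r3:15,r4:Mul1,r5:8
cycle 9: stall // r0:2,r1:Mul2,r2:4,r3:15,r4:Mul1,r5:8
cycle 10: stall // r0:2,r1:Mul2,r2:4,r3:15,r4:Mul1,r5:8
cycle 11: stall // r0:2,r1:Mul2,r2:4,r3:15,r4:Mul1,r5:8
cycle 12: CDB Mul2=64; issue MUL r5<-Mul2 // r0:2,r1:64,r2:4,r3:15,r4:Mul1,r5:Mul2
cycle 13: issue SUB r3<-Add1 // r0:2,r1:64,r2:4,r3:Add1,r4:Mul1,r5:Mul2
cycle 14: issue ADD r1<-Add2 // r0:2,r1:Add2,r2:4,r3:Add1,r4:Mul1,r5:Mul2
cycle 15: stall // r0:2,r1:Add2,r2:4,r3:Add1,r4:Mul1,r5:Mul2
cycle 16: stall // r0:2,r1:Add2,r2:4,r3:Add1,r4:Mul1,r5:Mul2
cycle 17: CDB Mul1=960; stall // r0:2,r1:Add2,r2:4,r3:Add1,r4:960,r5:Mul2
cycle 18: CDB Mul2=4; stall // r0:2,r1:Add2,r2:4,r3:Add1,r4:960,r5:4
cycle 19: stall // r0:2,r1:Add2,r2:4,r3:Add1,r4:960,r5:4
cycle 20: stall // r0:2,r1:Add2,r2:4,r3:Add1,r4:960,r5:4
cycle 21: CDB Add1=-60; issue SUB r2<-Add1 // r0:2,r1:Add2,r2:Add1,r3:-60,r4:960,r5:4
cycle 22: CDB Add2=8 // r0:2,r1:8,r2:Add1,r3:-60,r4:960,r5:4
cycle 23: - // r0:2,r1:8,r2:Add1,r3:-60,r4:960,r5:4
cycle 24: - // r0:2,r1:8,r2:Add1,r3:-60,r4:960,r5:4

STATUS = VALUE 8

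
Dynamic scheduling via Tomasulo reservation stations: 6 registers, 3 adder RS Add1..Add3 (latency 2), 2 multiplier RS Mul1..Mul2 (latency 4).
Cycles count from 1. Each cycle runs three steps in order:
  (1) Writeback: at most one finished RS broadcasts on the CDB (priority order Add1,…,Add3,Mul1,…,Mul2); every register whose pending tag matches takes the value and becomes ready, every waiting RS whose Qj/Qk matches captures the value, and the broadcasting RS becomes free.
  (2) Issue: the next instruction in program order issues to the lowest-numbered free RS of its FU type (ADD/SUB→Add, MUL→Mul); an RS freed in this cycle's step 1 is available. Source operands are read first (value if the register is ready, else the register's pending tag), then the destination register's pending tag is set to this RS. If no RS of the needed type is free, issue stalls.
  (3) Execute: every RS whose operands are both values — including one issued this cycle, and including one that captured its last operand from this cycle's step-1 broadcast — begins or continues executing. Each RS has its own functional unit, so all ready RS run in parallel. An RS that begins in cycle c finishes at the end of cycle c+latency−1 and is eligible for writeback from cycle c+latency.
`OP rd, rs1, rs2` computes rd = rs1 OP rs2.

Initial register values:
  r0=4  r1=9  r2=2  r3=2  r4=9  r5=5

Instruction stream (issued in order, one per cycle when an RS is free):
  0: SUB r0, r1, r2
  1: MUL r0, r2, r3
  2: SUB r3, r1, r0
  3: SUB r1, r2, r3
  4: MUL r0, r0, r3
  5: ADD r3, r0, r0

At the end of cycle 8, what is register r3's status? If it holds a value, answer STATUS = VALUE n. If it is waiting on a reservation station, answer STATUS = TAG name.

STATUS = TAG Add3

  c1: issue SUB r0<-Add1  regs: r0:Add1,r1:9,r2:2,r3:2,r4:9,r5:5
  c2: issue MUL r0<-Mul1  regs: r0:Mul1,r1:9,r2:2,r3:2,r4:9,r5:5
  c3: CDB Add1=7; issue SUB r3<-Add1  regs: r0:Mul1,r1:9,r2:2,r3:Add1,r4:9,r5:5
  c4: issue SUB r1<-Add2  regs: r0:Mul1,r1:Add2,r2:2,r3:Add1,r4:9,r5:5
  c5: issue MUL r0<-Mul2  regs: r0:Mul2,r1:Add2,r2:2,r3:Add1,r4:9,r5:5
  c6: CDB Mul1=4; issue ADD r3<-Add3  regs: r0:Mul2,r1:Add2,r2:2,r3:Add3,r4:9,r5:5
  c7: -  regs: r0:Mul2,r1:Add2,r2:2,r3:Add3,r4:9,r5:5
  c8: CDB Add1=5  regs: r0:Mul2,r1:Add2,r2:2,r3:Add3,r4:9,r5:5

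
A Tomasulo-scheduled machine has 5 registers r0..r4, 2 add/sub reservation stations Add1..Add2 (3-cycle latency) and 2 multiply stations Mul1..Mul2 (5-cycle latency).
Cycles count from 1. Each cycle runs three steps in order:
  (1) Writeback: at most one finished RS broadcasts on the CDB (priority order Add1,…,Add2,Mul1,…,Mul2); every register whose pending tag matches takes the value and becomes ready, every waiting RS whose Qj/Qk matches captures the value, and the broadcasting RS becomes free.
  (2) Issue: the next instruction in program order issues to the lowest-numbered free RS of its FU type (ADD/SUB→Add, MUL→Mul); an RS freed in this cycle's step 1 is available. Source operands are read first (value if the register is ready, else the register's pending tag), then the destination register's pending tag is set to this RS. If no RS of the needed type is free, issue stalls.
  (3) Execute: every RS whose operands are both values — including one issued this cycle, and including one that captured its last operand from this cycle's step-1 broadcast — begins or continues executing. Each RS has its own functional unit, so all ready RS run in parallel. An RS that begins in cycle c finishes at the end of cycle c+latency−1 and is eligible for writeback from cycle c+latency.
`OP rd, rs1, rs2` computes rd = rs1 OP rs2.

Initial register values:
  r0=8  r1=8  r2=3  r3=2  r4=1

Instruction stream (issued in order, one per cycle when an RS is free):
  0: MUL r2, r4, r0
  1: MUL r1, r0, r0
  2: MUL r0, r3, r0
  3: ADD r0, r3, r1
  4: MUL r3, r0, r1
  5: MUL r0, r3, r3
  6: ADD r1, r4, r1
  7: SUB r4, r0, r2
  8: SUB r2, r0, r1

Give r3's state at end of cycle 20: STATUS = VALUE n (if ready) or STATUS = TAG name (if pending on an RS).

  c1: issue MUL r2<-Mul1  regs: r0:8,r1:8,r2:Mul1,r3:2,r4:1
  c2: issue MUL r1<-Mul2  regs: r0:8,r1:Mul2,r2:Mul1,r3:2,r4:1
  c3: stall  regs: r0:8,r1:Mul2,r2:Mul1,r3:2,r4:1
  c4: stall  regs: r0:8,r1:Mul2,r2:Mul1,r3:2,r4:1
  c5: stall  regs: r0:8,r1:Mul2,r2:Mul1,r3:2,r4:1
  c6: CDB Mul1=8; issue MUL r0<-Mul1  regs: r0:Mul1,r1:Mul2,r2:8,r3:2,r4:1
  c7: CDB Mul2=64; issue ADD r0<-Add1  regs: r0:Add1,r1:64,r2:8,r3:2,r4:1
  c8: issue MUL r3<-Mul2  regs: r0:Add1,r1:64,r2:8,r3:Mul2,r4:1
  c9: stall  regs: r0:Add1,r1:64,r2:8,r3:Mul2,r4:1
  c10: CDB Add1=66; stall  regs: r0:66,r1:64,r2:8,r3:Mul2,r4:1
  c11: CDB Mul1=16; issue MUL r0<-Mul1  regs: r0:Mul1,r1:64,r2:8,r3:Mul2,r4:1
  c12: issue ADD r1<-Add1  regs: r0:Mul1,r1:Add1,r2:8,r3:Mul2,r4:1
  c13: issue SUB r4<-Add2  regs: r0:Mul1,r1:Add1,r2:8,r3:Mul2,r4:Add2
  c14: stall  regs: r0:Mul1,r1:Add1,r2:8,r3:Mul2,r4:Add2
  c15: CDB Add1=65; issue SUB r2<-Add1  regs: r0:Mul1,r1:65,r2:Add1,r3:Mul2,r4:Add2
  c16: CDB Mul2=4224  regs: r0:Mul1,r1:65,r2:Add1,r3:4224,r4:Add2
  c17: -  regs: r0:Mul1,r1:65,r2:Add1,r3:4224,r4:Add2
  c18: -  regs: r0:Mul1,r1:65,r2:Add1,r3:4224,r4:Add2
  c19: -  regs: r0:Mul1,r1:65,r2:Add1,r3:4224,r4:Add2
  c20: -  regs: r0:Mul1,r1:65,r2:Add1,r3:4224,r4:Add2

STATUS = VALUE 4224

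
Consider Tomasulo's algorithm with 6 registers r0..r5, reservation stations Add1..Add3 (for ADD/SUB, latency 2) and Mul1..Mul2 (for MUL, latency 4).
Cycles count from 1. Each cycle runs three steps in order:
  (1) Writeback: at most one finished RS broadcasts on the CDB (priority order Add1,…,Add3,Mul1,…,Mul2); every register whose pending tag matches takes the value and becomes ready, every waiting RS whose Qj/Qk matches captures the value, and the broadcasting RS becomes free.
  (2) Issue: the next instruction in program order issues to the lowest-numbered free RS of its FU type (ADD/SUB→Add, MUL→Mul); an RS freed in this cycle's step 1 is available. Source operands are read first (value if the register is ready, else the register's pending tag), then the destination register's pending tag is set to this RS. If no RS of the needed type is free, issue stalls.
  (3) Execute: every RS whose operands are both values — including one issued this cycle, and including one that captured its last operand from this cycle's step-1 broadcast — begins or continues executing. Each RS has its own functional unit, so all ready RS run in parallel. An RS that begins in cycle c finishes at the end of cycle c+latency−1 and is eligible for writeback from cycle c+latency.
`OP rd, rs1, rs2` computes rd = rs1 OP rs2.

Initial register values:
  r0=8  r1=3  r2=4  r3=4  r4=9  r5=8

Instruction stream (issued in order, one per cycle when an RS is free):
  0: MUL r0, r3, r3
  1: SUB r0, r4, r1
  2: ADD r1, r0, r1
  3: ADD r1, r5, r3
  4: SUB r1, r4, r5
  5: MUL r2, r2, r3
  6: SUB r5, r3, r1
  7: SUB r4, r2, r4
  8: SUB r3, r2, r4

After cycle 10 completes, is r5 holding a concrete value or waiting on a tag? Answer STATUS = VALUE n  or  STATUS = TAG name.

c1: issue MUL r0<-Mul1 | r0:Mul1,r1:3,r2:4,r3:4,r4:9,r5:8
c2: issue SUB r0<-Add1 | r0:Add1,r1:3,r2:4,r3:4,r4:9,r5:8
c3: issue ADD r1<-Add2 | r0:Add1,r1:Add2,r2:4,r3:4,r4:9,r5:8
c4: CDB Add1=6; issue ADD r1<-Add1 | r0:6,r1:Add1,r2:4,r3:4,r4:9,r5:8
c5: CDB Mul1=16; issue SUB r1<-Add3 | r0:6,r1:Add3,r2:4,r3:4,r4:9,r5:8
c6: CDB Add1=12; issue MUL r2<-Mul1 | r0:6,r1:Add3,r2:Mul1,r3:4,r4:9,r5:8
c7: CDB Add2=9; issue SUB r5<-Add1 | r0:6,r1:Add3,r2:Mul1,r3:4,r4:9,r5:Add1
c8: CDB Add3=1; issue SUB r4<-Add2 | r0:6,r1:1,r2:Mul1,r3:4,r4:Add2,r5:Add1
c9: issue SUB r3<-Add3 | r0:6,r1:1,r2:Mul1,r3:Add3,r4:Add2,r5:Add1
c10: CDB Add1=3 | r0:6,r1:1,r2:Mul1,r3:Add3,r4:Add2,r5:3

STATUS = VALUE 3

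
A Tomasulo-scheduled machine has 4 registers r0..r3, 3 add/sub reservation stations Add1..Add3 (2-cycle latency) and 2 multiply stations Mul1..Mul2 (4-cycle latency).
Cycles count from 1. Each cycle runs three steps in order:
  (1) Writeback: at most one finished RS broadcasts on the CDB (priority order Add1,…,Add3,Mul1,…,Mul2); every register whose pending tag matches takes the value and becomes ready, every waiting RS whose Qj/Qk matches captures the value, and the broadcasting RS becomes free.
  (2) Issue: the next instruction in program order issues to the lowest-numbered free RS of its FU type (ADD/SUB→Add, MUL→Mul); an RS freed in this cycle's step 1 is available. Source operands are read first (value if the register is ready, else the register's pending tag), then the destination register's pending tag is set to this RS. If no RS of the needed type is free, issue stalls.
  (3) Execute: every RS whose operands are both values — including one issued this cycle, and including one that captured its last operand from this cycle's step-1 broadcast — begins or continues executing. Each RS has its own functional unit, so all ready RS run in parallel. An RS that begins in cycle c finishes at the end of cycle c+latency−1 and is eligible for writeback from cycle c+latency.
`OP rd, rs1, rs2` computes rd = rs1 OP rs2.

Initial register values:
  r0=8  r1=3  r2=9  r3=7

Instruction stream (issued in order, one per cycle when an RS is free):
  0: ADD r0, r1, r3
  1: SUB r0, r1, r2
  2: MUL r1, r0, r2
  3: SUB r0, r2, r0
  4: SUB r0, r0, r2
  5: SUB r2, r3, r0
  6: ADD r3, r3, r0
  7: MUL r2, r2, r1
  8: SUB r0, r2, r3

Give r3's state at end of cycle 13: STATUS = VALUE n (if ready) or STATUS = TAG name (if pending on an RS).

STATUS = VALUE 13

c1: issue ADD r0<-Add1 | r0:Add1,r1:3,r2:9,r3:7
c2: issue SUB r0<-Add2 | r0:Add2,r1:3,r2:9,r3:7
c3: CDB Add1=10; issue MUL r1<-Mul1 | r0:Add2,r1:Mul1,r2:9,r3:7
c4: CDB Add2=-6; issue SUB r0<-Add1 | r0:Add1,r1:Mul1,r2:9,r3:7
c5: issue SUB r0<-Add2 | r0:Add2,r1:Mul1,r2:9,r3:7
c6: CDB Add1=15; issue SUB r2<-Add1 | r0:Add2,r1:Mul1,r2:Add1,r3:7
c7: issue ADD r3<-Add3 | r0:Add2,r1:Mul1,r2:Add1,r3:Add3
c8: CDB Add2=6; issue MUL r2<-Mul2 | r0:6,r1:Mul1,r2:Mul2,r3:Add3
c9: CDB Mul1=-54; issue SUB r0<-Add2 | r0:Add2,r1:-54,r2:Mul2,r3:Add3
c10: CDB Add1=1 | r0:Add2,r1:-54,r2:Mul2,r3:Add3
c11: CDB Add3=13 | r0:Add2,r1:-54,r2:Mul2,r3:13
c12: - | r0:Add2,r1:-54,r2:Mul2,r3:13
c13: - | r0:Add2,r1:-54,r2:Mul2,r3:13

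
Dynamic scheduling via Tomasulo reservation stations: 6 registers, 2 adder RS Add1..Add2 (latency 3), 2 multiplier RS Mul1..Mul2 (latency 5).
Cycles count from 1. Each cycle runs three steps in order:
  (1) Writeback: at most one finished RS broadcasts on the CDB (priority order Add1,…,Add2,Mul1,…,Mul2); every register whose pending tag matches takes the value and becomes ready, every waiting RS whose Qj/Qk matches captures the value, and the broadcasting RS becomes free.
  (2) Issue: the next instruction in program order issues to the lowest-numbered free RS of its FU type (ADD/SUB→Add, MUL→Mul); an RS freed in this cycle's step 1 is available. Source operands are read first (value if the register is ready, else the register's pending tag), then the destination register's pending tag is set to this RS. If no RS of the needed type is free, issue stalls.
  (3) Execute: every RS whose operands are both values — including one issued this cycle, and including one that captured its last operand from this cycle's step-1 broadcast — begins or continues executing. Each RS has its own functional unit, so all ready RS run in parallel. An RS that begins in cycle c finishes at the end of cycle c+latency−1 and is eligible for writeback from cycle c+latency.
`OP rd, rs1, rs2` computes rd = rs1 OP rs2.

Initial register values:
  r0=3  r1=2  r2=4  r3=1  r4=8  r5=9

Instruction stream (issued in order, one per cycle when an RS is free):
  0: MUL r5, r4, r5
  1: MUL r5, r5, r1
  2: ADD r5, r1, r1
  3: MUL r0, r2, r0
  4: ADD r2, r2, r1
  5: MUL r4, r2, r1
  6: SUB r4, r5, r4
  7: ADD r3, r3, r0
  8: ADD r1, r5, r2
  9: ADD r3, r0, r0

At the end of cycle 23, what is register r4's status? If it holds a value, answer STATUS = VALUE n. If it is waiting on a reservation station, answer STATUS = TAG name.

  c1: issue MUL r5<-Mul1  regs: r0:3,r1:2,r2:4,r3:1,r4:8,r5:Mul1
  c2: issue MUL r5<-Mul2  regs: r0:3,r1:2,r2:4,r3:1,r4:8,r5:Mul2
  c3: issue ADD r5<-Add1  regs: r0:3,r1:2,r2:4,r3:1,r4:8,r5:Add1
  c4: stall  regs: r0:3,r1:2,r2:4,r3:1,r4:8,r5:Add1
  c5: stall  regs: r0:3,r1:2,r2:4,r3:1,r4:8,r5:Add1
  c6: CDB Add1=4; stall  regs: r0:3,r1:2,r2:4,r3:1,r4:8,r5:4
  c7: CDB Mul1=72; issue MUL r0<-Mul1  regs: r0:Mul1,r1:2,r2:4,r3:1,r4:8,r5:4
  c8: issue ADD r2<-Add1  regs: r0:Mul1,r1:2,r2:Add1,r3:1,r4:8,r5:4
  c9: stall  regs: r0:Mul1,r1:2,r2:Add1,r3:1,r4:8,r5:4
  c10: stall  regs: r0:Mul1,r1:2,r2:Add1,r3:1,r4:8,r5:4
  c11: CDB Add1=6; stall  regs: r0:Mul1,r1:2,r2:6,r3:1,r4:8,r5:4
  c12: CDB Mul1=12; issue MUL r4<-Mul1  regs: r0:12,r1:2,r2:6,r3:1,r4:Mul1,r5:4
  c13: CDB Mul2=144; issue SUB r4<-Add1  regs: r0:12,r1:2,r2:6,r3:1,r4:Add1,r5:4
  c14: issue ADD r3<-Add2  regs: r0:12,r1:2,r2:6,r3:Add2,r4:Add1,r5:4
  c15: stall  regs: r0:12,r1:2,r2:6,r3:Add2,r4:Add1,r5:4
  c16: stall  regs: r0:12,r1:2,r2:6,r3:Add2,r4:Add1,r5:4
  c17: CDB Add2=13; issue ADD r1<-Add2  regs: r0:12,r1:Add2,r2:6,r3:13,r4:Add1,r5:4
  c18: CDB Mul1=12; stall  regs: r0:12,r1:Add2,r2:6,r3:13,r4:Add1,r5:4
  c19: stall  regs: r0:12,r1:Add2,r2:6,r3:13,r4:Add1,r5:4
  c20: CDB Add2=10; issue ADD r3<-Add2  regs: r0:12,r1:10,r2:6,r3:Add2,r4:Add1,r5:4
  c21: CDB Add1=-8  regs: r0:12,r1:10,r2:6,r3:Add2,r4:-8,r5:4
  c22: -  regs: r0:12,r1:10,r2:6,r3:Add2,r4:-8,r5:4
  c23: CDB Add2=24  regs: r0:12,r1:10,r2:6,r3:24,r4:-8,r5:4

STATUS = VALUE -8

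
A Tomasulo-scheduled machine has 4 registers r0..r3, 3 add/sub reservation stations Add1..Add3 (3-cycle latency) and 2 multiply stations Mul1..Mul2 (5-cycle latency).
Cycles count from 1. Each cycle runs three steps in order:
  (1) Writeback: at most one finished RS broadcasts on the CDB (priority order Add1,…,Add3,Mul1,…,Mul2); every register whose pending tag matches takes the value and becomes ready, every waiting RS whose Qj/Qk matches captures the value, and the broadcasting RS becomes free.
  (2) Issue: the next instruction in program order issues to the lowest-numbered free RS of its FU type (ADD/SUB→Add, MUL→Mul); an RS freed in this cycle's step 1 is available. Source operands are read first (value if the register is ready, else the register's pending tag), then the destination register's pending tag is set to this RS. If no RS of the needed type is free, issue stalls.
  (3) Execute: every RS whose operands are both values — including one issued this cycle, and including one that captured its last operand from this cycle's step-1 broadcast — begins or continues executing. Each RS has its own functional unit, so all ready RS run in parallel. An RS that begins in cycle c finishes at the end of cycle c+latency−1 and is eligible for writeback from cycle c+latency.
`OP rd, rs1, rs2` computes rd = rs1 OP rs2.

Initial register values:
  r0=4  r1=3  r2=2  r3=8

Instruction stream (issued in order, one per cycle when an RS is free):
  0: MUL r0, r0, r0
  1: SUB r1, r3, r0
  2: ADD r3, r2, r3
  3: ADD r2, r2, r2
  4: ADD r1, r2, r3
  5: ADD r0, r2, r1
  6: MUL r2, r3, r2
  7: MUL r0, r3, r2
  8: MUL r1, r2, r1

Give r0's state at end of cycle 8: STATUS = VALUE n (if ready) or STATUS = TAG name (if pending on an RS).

STATUS = TAG Add3

c1: issue MUL r0<-Mul1 | r0:Mul1,r1:3,r2:2,r3:8
c2: issue SUB r1<-Add1 | r0:Mul1,r1:Add1,r2:2,r3:8
c3: issue ADD r3<-Add2 | r0:Mul1,r1:Add1,r2:2,r3:Add2
c4: issue ADD r2<-Add3 | r0:Mul1,r1:Add1,r2:Add3,r3:Add2
c5: stall | r0:Mul1,r1:Add1,r2:Add3,r3:Add2
c6: CDB Add2=10; issue ADD r1<-Add2 | r0:Mul1,r1:Add2,r2:Add3,r3:10
c7: CDB Add3=4; issue ADD r0<-Add3 | r0:Add3,r1:Add2,r2:4,r3:10
c8: CDB Mul1=16; issue MUL r2<-Mul1 | r0:Add3,r1:Add2,r2:Mul1,r3:10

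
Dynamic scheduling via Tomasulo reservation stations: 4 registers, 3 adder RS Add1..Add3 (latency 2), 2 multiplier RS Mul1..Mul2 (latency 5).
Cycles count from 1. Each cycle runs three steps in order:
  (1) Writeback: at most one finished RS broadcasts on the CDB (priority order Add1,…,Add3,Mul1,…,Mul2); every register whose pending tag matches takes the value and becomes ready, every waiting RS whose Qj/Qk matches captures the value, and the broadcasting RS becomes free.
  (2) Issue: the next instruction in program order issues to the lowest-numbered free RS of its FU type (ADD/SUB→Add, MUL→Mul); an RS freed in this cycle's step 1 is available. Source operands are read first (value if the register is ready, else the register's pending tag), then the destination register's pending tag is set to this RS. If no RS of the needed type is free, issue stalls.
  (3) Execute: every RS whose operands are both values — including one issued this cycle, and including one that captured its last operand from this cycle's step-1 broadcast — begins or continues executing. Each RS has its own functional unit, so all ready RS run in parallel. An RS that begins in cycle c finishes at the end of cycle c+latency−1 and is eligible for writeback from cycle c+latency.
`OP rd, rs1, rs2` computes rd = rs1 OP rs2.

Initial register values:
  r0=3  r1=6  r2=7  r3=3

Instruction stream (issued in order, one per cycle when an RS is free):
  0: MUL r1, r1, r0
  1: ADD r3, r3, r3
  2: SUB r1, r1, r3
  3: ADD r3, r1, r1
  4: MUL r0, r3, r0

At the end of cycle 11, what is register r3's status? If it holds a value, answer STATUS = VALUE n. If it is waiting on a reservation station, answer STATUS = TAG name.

c1: issue MUL r1<-Mul1 | r0:3,r1:Mul1,r2:7,r3:3
c2: issue ADD r3<-Add1 | r0:3,r1:Mul1,r2:7,r3:Add1
c3: issue SUB r1<-Add2 | r0:3,r1:Add2,r2:7,r3:Add1
c4: CDB Add1=6; issue ADD r3<-Add1 | r0:3,r1:Add2,r2:7,r3:Add1
c5: issue MUL r0<-Mul2 | r0:Mul2,r1:Add2,r2:7,r3:Add1
c6: CDB Mul1=18 | r0:Mul2,r1:Add2,r2:7,r3:Add1
c7: - | r0:Mul2,r1:Add2,r2:7,r3:Add1
c8: CDB Add2=12 | r0:Mul2,r1:12,r2:7,r3:Add1
c9: - | r0:Mul2,r1:12,r2:7,r3:Add1
c10: CDB Add1=24 | r0:Mul2,r1:12,r2:7,r3:24
c11: - | r0:Mul2,r1:12,r2:7,r3:24

STATUS = VALUE 24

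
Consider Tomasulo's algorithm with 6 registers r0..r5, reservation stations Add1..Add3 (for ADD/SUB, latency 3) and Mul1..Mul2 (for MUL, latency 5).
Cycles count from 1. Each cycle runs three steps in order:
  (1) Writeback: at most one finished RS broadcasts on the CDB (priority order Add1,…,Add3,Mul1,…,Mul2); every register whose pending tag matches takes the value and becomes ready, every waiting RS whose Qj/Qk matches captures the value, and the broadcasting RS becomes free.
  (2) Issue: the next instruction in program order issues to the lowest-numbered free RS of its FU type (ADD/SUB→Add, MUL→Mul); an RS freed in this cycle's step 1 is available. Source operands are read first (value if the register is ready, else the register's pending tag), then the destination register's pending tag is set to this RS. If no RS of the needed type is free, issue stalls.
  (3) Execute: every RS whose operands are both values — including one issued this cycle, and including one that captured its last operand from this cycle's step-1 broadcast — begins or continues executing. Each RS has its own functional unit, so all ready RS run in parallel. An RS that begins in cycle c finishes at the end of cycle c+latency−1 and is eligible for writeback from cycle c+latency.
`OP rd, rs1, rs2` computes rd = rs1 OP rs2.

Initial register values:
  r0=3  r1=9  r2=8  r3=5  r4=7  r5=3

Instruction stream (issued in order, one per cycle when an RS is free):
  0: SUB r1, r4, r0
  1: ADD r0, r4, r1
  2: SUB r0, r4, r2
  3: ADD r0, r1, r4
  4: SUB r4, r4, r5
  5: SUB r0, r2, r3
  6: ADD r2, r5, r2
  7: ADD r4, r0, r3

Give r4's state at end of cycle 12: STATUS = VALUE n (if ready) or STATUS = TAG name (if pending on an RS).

c1: issue SUB r1<-Add1 | r0:3,r1:Add1,r2:8,r3:5,r4:7,r5:3
c2: issue ADD r0<-Add2 | r0:Add2,r1:Add1,r2:8,r3:5,r4:7,r5:3
c3: issue SUB r0<-Add3 | r0:Add3,r1:Add1,r2:8,r3:5,r4:7,r5:3
c4: CDB Add1=4; issue ADD r0<-Add1 | r0:Add1,r1:4,r2:8,r3:5,r4:7,r5:3
c5: stall | r0:Add1,r1:4,r2:8,r3:5,r4:7,r5:3
c6: CDB Add3=-1; issue SUB r4<-Add3 | r0:Add1,r1:4,r2:8,r3:5,r4:Add3,r5:3
c7: CDB Add1=11; issue SUB r0<-Add1 | r0:Add1,r1:4,r2:8,r3:5,r4:Add3,r5:3
c8: CDB Add2=11; issue ADD r2<-Add2 | r0:Add1,r1:4,r2:Add2,r3:5,r4:Add3,r5:3
c9: CDB Add3=4; issue ADD r4<-Add3 | r0:Add1,r1:4,r2:Add2,r3:5,r4:Add3,r5:3
c10: CDB Add1=3 | r0:3,r1:4,r2:Add2,r3:5,r4:Add3,r5:3
c11: CDB Add2=11 | r0:3,r1:4,r2:11,r3:5,r4:Add3,r5:3
c12: - | r0:3,r1:4,r2:11,r3:5,r4:Add3,r5:3

STATUS = TAG Add3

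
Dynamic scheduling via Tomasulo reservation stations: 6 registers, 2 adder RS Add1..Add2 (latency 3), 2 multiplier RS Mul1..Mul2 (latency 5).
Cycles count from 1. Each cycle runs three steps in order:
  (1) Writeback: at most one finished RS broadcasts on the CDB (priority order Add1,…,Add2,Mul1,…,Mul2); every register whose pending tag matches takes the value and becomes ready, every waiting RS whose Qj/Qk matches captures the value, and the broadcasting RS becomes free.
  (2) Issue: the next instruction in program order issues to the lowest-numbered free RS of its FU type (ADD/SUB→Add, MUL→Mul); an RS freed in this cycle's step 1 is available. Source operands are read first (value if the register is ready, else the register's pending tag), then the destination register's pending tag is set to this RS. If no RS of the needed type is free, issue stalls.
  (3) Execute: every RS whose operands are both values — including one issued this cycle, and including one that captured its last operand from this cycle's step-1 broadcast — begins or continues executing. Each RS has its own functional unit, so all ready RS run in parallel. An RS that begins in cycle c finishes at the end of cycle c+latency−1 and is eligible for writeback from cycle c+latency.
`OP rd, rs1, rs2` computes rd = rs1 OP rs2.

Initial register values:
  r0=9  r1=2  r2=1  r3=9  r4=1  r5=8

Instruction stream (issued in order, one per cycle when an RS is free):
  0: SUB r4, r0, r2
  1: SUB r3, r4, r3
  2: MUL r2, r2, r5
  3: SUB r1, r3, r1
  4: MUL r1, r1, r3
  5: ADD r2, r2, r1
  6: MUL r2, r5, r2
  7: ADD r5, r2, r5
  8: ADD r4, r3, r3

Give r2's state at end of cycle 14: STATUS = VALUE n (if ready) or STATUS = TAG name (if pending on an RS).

STATUS = TAG Mul1

  c1: issue SUB r4<-Add1  regs: r0:9,r1:2,r2:1,r3:9,r4:Add1,r5:8
  c2: issue SUB r3<-Add2  regs: r0:9,r1:2,r2:1,r3:Add2,r4:Add1,r5:8
  c3: issue MUL r2<-Mul1  regs: r0:9,r1:2,r2:Mul1,r3:Add2,r4:Add1,r5:8
  c4: CDB Add1=8; issue SUB r1<-Add1  regs: r0:9,r1:Add1,r2:Mul1,r3:Add2,r4:8,r5:8
  c5: issue MUL r1<-Mul2  regs: r0:9,r1:Mul2,r2:Mul1,r3:Add2,r4:8,r5:8
  c6: stall  regs: r0:9,r1:Mul2,r2:Mul1,r3:Add2,r4:8,r5:8
  c7: CDB Add2=-1; issue ADD r2<-Add2  regs: r0:9,r1:Mul2,r2:Add2,r3:-1,r4:8,r5:8
  c8: CDB Mul1=8; issue MUL r2<-Mul1  regs: r0:9,r1:Mul2,r2:Mul1,r3:-1,r4:8,r5:8
  c9: stall  regs: r0:9,r1:Mul2,r2:Mul1,r3:-1,r4:8,r5:8
  c10: CDB Add1=-3; issue ADD r5<-Add1  regs: r0:9,r1:Mul2,r2:Mul1,r3:-1,r4:8,r5:Add1
  c11: stall  regs: r0:9,r1:Mul2,r2:Mul1,r3:-1,r4:8,r5:Add1
  c12: stall  regs: r0:9,r1:Mul2,r2:Mul1,r3:-1,r4:8,r5:Add1
  c13: stall  regs: r0:9,r1:Mul2,r2:Mul1,r3:-1,r4:8,r5:Add1
  c14: stall  regs: r0:9,r1:Mul2,r2:Mul1,r3:-1,r4:8,r5:Add1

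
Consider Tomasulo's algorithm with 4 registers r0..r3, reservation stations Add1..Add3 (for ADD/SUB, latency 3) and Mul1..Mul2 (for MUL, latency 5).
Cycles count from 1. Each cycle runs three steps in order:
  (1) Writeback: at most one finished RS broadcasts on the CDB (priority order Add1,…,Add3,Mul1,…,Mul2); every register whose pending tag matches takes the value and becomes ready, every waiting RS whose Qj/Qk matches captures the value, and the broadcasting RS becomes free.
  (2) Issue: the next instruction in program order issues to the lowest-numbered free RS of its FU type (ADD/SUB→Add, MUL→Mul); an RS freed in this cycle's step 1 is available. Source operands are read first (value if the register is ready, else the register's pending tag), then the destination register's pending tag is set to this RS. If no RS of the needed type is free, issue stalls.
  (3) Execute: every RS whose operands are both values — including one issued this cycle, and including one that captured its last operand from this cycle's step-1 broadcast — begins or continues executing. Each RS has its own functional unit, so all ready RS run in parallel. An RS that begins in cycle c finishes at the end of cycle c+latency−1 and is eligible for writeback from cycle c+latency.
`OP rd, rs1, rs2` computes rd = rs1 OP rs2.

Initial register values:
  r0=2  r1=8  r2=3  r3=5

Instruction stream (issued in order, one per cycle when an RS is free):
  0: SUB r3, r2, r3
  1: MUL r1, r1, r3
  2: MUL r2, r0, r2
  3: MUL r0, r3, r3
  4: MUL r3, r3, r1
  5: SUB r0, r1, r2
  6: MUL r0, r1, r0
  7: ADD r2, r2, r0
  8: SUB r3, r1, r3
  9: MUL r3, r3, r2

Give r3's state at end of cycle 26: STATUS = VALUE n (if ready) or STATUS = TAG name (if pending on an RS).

STATUS = TAG Mul2

  c1: issue SUB r3<-Add1  regs: r0:2,r1:8,r2:3,r3:Add1
  c2: issue MUL r1<-Mul1  regs: r0:2,r1:Mul1,r2:3,r3:Add1
  c3: issue MUL r2<-Mul2  regs: r0:2,r1:Mul1,r2:Mul2,r3:Add1
  c4: CDB Add1=-2; stall  regs: r0:2,r1:Mul1,r2:Mul2,r3:-2
  c5: stall  regs: r0:2,r1:Mul1,r2:Mul2,r3:-2
  c6: stall  regs: r0:2,r1:Mul1,r2:Mul2,r3:-2
  c7: stall  regs: r0:2,r1:Mul1,r2:Mul2,r3:-2
  c8: CDB Mul2=6; issue MUL r0<-Mul2  regs: r0:Mul2,r1:Mul1,r2:6,r3:-2
  c9: CDB Mul1=-16; issue MUL r3<-Mul1  regs: r0:Mul2,r1:-16,r2:6,r3:Mul1
  c10: issue SUB r0<-Add1  regs: r0:Add1,r1:-16,r2:6,r3:Mul1
  c11: stall  regs: r0:Add1,r1:-16,r2:6,r3:Mul1
  c12: stall  regs: r0:Add1,r1:-16,r2:6,r3:Mul1
  c13: CDB Add1=-22; stall  regs: r0:-22,r1:-16,r2:6,r3:Mul1
  c14: CDB Mul1=32; issue MUL r0<-Mul1  regs: r0:Mul1,r1:-16,r2:6,r3:32
  c15: CDB Mul2=4; issue ADD r2<-Add1  regs: r0:Mul1,r1:-16,r2:Add1,r3:32
  c16: issue SUB r3<-Add2  regs: r0:Mul1,r1:-16,r2:Add1,r3:Add2
  c17: issue MUL r3<-Mul2  regs: r0:Mul1,r1:-16,r2:Add1,r3:Mul2
  c18: -  regs: r0:Mul1,r1:-16,r2:Add1,r3:Mul2
  c19: CDB Add2=-48  regs: r0:Mul1,r1:-16,r2:Add1,r3:Mul2
  c20: CDB Mul1=352  regs: r0:352,r1:-16,r2:Add1,r3:Mul2
  c21: -  regs: r0:352,r1:-16,r2:Add1,r3:Mul2
  c22: -  regs: r0:352,r1:-16,r2:Add1,r3:Mul2
  c23: CDB Add1=358  regs: r0:352,r1:-16,r2:358,r3:Mul2
  c24: -  regs: r0:352,r1:-16,r2:358,r3:Mul2
  c25: -  regs: r0:352,r1:-16,r2:358,r3:Mul2
  c26: -  regs: r0:352,r1:-16,r2:358,r3:Mul2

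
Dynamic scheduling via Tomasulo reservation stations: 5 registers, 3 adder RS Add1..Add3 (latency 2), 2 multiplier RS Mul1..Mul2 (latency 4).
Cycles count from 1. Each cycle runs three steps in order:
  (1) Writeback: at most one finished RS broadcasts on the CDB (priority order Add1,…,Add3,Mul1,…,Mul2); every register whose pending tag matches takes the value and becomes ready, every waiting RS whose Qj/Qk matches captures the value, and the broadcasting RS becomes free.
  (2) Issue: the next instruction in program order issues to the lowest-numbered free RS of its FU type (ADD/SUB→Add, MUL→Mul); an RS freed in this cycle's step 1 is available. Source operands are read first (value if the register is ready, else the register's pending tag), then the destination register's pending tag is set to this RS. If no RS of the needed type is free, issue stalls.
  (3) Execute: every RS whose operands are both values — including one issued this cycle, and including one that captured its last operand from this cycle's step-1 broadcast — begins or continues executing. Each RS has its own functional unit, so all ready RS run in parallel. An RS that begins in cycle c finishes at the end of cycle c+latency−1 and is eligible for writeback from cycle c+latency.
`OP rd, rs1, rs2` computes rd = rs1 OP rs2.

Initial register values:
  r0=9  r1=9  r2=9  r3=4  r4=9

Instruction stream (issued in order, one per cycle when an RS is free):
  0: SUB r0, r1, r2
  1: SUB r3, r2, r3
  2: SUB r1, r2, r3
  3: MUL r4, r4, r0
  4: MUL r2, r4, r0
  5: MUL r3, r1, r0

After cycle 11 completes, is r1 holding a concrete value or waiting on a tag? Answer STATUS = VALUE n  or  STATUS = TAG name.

cycle 1: issue SUB r0<-Add1 // r0:Add1,r1:9,r2:9,r3:4,r4:9
cycle 2: issue SUB r3<-Add2 // r0:Add1,r1:9,r2:9,r3:Add2,r4:9
cycle 3: CDB Add1=0; issue SUB r1<-Add1 // r0:0,r1:Add1,r2:9,r3:Add2,r4:9
cycle 4: CDB Add2=5; issue MUL r4<-Mul1 // r0:0,r1:Add1,r2:9,r3:5,r4:Mul1
cycle 5: issue MUL r2<-Mul2 // r0:0,r1:Add1,r2:Mul2,r3:5,r4:Mul1
cycle 6: CDB Add1=4; stall // r0:0,r1:4,r2:Mul2,r3:5,r4:Mul1
cycle 7: stall // r0:0,r1:4,r2:Mul2,r3:5,r4:Mul1
cycle 8: CDB Mul1=0; issue MUL r3<-Mul1 // r0:0,r1:4,r2:Mul2,r3:Mul1,r4:0
cycle 9: - // r0:0,r1:4,r2:Mul2,r3:Mul1,r4:0
cycle 10: - // r0:0,r1:4,r2:Mul2,r3:Mul1,r4:0
cycle 11: - // r0:0,r1:4,r2:Mul2,r3:Mul1,r4:0

STATUS = VALUE 4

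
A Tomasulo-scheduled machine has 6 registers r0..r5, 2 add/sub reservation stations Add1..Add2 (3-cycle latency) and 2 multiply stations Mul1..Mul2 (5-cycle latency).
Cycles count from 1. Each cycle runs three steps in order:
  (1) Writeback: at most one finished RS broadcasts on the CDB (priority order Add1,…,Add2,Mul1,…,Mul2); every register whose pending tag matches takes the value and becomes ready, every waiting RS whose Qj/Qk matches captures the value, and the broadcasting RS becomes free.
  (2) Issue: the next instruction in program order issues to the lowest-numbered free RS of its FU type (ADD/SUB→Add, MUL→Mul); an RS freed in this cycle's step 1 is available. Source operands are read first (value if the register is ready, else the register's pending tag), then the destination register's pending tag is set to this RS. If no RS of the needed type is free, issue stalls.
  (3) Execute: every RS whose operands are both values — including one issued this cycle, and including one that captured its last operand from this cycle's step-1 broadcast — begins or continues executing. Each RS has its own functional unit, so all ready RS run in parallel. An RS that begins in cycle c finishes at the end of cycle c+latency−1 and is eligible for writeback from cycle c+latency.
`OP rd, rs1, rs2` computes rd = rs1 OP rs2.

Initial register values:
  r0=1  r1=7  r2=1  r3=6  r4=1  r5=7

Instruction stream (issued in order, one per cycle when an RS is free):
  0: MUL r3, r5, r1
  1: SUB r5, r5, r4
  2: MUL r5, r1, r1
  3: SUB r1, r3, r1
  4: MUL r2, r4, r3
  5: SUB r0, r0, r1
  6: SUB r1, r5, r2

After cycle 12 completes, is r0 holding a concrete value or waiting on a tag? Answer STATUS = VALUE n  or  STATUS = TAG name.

STATUS = VALUE -41

cycle 1: issue MUL r3<-Mul1 // r0:1,r1:7,r2:1,r3:Mul1,r4:1,r5:7
cycle 2: issue SUB r5<-Add1 // r0:1,r1:7,r2:1,r3:Mul1,r4:1,r5:Add1
cycle 3: issue MUL r5<-Mul2 // r0:1,r1:7,r2:1,r3:Mul1,r4:1,r5:Mul2
cycle 4: issue SUB r1<-Add2 // r0:1,r1:Add2,r2:1,r3:Mul1,r4:1,r5:Mul2
cycle 5: CDB Add1=6; stall // r0:1,r1:Add2,r2:1,r3:Mul1,r4:1,r5:Mul2
cycle 6: CDB Mul1=49; issue MUL r2<-Mul1 // r0:1,r1:Add2,r2:Mul1,r3:49,r4:1,r5:Mul2
cycle 7: issue SUB r0<-Add1 // r0:Add1,r1:Add2,r2:Mul1,r3:49,r4:1,r5:Mul2
cycle 8: CDB Mul2=49; stall // r0:Add1,r1:Add2,r2:Mul1,r3:49,r4:1,r5:49
cycle 9: CDB Add2=42; issue SUB r1<-Add2 // r0:Add1,r1:Add2,r2:Mul1,r3:49,r4:1,r5:49
cycle 10: - // r0:Add1,r1:Add2,r2:Mul1,r3:49,r4:1,r5:49
cycle 11: CDB Mul1=49 // r0:Add1,r1:Add2,r2:49,r3:49,r4:1,r5:49
cycle 12: CDB Add1=-41 // r0:-41,r1:Add2,r2:49,r3:49,r4:1,r5:49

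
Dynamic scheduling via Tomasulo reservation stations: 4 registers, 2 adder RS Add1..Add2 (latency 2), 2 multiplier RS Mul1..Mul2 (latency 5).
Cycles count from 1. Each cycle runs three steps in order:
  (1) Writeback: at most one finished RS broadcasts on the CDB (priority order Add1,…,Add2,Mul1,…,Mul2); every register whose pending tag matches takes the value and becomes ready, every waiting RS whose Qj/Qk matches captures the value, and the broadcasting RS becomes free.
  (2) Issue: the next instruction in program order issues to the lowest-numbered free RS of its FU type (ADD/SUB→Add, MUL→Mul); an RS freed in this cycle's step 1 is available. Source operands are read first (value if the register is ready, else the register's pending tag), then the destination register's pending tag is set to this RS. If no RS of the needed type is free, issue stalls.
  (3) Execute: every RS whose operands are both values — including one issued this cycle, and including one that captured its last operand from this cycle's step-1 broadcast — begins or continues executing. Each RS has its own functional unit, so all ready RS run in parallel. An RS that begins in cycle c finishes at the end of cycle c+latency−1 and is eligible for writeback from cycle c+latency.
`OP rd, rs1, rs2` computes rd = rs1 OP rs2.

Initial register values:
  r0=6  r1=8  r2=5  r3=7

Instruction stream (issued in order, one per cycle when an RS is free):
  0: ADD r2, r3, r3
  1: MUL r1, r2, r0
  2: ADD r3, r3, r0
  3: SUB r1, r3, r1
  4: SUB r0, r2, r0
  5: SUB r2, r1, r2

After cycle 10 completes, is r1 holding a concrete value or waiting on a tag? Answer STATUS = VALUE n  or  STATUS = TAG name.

STATUS = VALUE -71

c1: issue ADD r2<-Add1 | r0:6,r1:8,r2:Add1,r3:7
c2: issue MUL r1<-Mul1 | r0:6,r1:Mul1,r2:Add1,r3:7
c3: CDB Add1=14; issue ADD r3<-Add1 | r0:6,r1:Mul1,r2:14,r3:Add1
c4: issue SUB r1<-Add2 | r0:6,r1:Add2,r2:14,r3:Add1
c5: CDB Add1=13; issue SUB r0<-Add1 | r0:Add1,r1:Add2,r2:14,r3:13
c6: stall | r0:Add1,r1:Add2,r2:14,r3:13
c7: CDB Add1=8; issue SUB r2<-Add1 | r0:8,r1:Add2,r2:Add1,r3:13
c8: CDB Mul1=84 | r0:8,r1:Add2,r2:Add1,r3:13
c9: - | r0:8,r1:Add2,r2:Add1,r3:13
c10: CDB Add2=-71 | r0:8,r1:-71,r2:Add1,r3:13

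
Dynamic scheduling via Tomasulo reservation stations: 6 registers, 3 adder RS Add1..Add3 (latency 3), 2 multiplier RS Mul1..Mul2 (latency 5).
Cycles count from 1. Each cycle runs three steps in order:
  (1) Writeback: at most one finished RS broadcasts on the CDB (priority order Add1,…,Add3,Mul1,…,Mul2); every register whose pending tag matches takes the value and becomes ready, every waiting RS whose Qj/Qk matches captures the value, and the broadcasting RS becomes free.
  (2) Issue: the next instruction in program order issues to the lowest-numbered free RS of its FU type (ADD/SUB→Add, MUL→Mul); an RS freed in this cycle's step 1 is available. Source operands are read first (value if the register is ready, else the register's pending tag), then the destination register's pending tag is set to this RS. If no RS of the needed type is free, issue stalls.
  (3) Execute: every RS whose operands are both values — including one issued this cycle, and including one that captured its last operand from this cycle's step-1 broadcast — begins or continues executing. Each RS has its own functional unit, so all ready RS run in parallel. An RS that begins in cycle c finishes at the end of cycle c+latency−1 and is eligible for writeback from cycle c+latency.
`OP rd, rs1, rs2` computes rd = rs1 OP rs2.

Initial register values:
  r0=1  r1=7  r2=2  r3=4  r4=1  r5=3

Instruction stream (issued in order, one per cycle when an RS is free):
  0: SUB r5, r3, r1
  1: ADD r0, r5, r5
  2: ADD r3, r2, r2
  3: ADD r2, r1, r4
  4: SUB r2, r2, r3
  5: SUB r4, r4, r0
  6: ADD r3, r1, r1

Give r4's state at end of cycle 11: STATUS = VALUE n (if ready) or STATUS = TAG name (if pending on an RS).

STATUS = VALUE 7

  c1: issue SUB r5<-Add1  regs: r0:1,r1:7,r2:2,r3:4,r4:1,r5:Add1
  c2: issue ADD r0<-Add2  regs: r0:Add2,r1:7,r2:2,r3:4,r4:1,r5:Add1
  c3: issue ADD r3<-Add3  regs: r0:Add2,r1:7,r2:2,r3:Add3,r4:1,r5:Add1
  c4: CDB Add1=-3; issue ADD r2<-Add1  regs: r0:Add2,r1:7,r2:Add1,r3:Add3,r4:1,r5:-3
  c5: stall  regs: r0:Add2,r1:7,r2:Add1,r3:Add3,r4:1,r5:-3
  c6: CDB Add3=4; issue SUB r2<-Add3  regs: r0:Add2,r1:7,r2:Add3,r3:4,r4:1,r5:-3
  c7: CDB Add1=8; issue SUB r4<-Add1  regs: r0:Add2,r1:7,r2:Add3,r3:4,r4:Add1,r5:-3
  c8: CDB Add2=-6; issue ADD r3<-Add2  regs: r0:-6,r1:7,r2:Add3,r3:Add2,r4:Add1,r5:-3
  c9: -  regs: r0:-6,r1:7,r2:Add3,r3:Add2,r4:Add1,r5:-3
  c10: CDB Add3=4  regs: r0:-6,r1:7,r2:4,r3:Add2,r4:Add1,r5:-3
  c11: CDB Add1=7  regs: r0:-6,r1:7,r2:4,r3:Add2,r4:7,r5:-3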